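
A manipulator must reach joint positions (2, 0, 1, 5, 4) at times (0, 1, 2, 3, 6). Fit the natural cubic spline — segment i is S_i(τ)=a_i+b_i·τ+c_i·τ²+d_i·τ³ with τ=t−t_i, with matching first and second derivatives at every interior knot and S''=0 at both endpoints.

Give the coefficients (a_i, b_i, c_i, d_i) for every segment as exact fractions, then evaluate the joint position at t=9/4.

Δ: Δ0=-2, Δ1=1, Δ2=4, Δ3=-1/3
row 1: diag=4, rhs=18; c'=1/4, d'=9/2
row 2: denom=4−1·1/4=15/4; d'=(18−1·9/2)/(15/4)=18/5
row 3: denom=8−1·4/15=116/15; d'=(-26−1·18/5)/(116/15)=-111/29
back: M3=-111/29
back: M2=18/5−4/15·-111/29=134/29
back: M1=9/2−1/4·134/29=97/29
M: M0=0, M1=97/29, M2=134/29, M3=-111/29, M4=0
seg 0: a=2, c=M0/2=0, d=(M1−M0)/(6·1)=97/174, b=Δ0−h0·(2M0+M1)/6=-445/174
seg 1: a=0, c=M1/2=97/58, d=(M2−M1)/(6·1)=37/174, b=Δ1−h1·(2M1+M2)/6=-77/87
seg 2: a=1, c=M2/2=67/29, d=(M3−M2)/(6·1)=-245/174, b=Δ2−h2·(2M2+M3)/6=539/174
seg 3: a=5, c=M3/2=-111/58, d=(M4−M3)/(6·3)=37/174, b=Δ3−h3·(2M3+M4)/6=304/87
t_q=9/4 → seg 2, τ=1/4; S=1+539/174·τ+67/29·τ²+-245/174·τ³=7041/3712

  seg 0: a=2 b=-445/174 c=0 d=97/174
  seg 1: a=0 b=-77/87 c=97/58 d=37/174
  seg 2: a=1 b=539/174 c=67/29 d=-245/174
  seg 3: a=5 b=304/87 c=-111/58 d=37/174
S(9/4) = 7041/3712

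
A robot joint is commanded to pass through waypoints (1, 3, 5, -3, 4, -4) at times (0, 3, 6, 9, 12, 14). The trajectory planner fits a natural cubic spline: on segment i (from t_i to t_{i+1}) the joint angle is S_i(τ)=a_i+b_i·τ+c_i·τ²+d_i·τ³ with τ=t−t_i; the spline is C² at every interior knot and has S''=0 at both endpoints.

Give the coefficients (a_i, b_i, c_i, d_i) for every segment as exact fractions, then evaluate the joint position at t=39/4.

Δ: Δ0=2/3, Δ1=2/3, Δ2=-8/3, Δ3=7/3, Δ4=-4
row 1: diag=12, rhs=0; c'=1/4, d'=0
row 2: denom=12−3·1/4=45/4; d'=(-20−3·0)/(45/4)=-16/9
row 3: denom=12−3·4/15=56/5; d'=(30−3·-16/9)/(56/5)=265/84
row 4: denom=10−3·15/56=515/56; d'=(-38−3·265/84)/(515/56)=-2658/515
back: M4=-2658/515
back: M3=265/84−15/56·-2658/515=1402/309
back: M2=-16/9−4/15·1402/309=-4616/1545
back: M1=0−1/4·-4616/1545=1154/1545
M: M0=0, M1=1154/1545, M2=-4616/1545, M3=1402/309, M4=-2658/515, M5=0
seg 0: a=1, c=M0/2=0, d=(M1−M0)/(6·3)=577/13905, b=Δ0−h0·(2M0+M1)/6=151/515
seg 1: a=3, c=M1/2=577/1545, d=(M2−M1)/(6·3)=-577/2781, b=Δ1−h1·(2M1+M2)/6=728/515
seg 2: a=5, c=M2/2=-2308/1545, d=(M3−M2)/(6·3)=5813/13905, b=Δ2−h2·(2M2+M3)/6=-1003/515
seg 3: a=-3, c=M3/2=701/309, d=(M4−M3)/(6·3)=-7492/13905, b=Δ3−h3·(2M3+M4)/6=194/515
seg 4: a=4, c=M4/2=-1329/515, d=(M5−M4)/(6·2)=443/1030, b=Δ4−h4·(2M4+M5)/6=-288/515
t_q=39/4 → seg 3, τ=3/4; S=-3+194/515·τ+701/309·τ²+-7492/13905·τ³=-1375/824

  seg 0: a=1 b=151/515 c=0 d=577/13905
  seg 1: a=3 b=728/515 c=577/1545 d=-577/2781
  seg 2: a=5 b=-1003/515 c=-2308/1545 d=5813/13905
  seg 3: a=-3 b=194/515 c=701/309 d=-7492/13905
  seg 4: a=4 b=-288/515 c=-1329/515 d=443/1030
S(39/4) = -1375/824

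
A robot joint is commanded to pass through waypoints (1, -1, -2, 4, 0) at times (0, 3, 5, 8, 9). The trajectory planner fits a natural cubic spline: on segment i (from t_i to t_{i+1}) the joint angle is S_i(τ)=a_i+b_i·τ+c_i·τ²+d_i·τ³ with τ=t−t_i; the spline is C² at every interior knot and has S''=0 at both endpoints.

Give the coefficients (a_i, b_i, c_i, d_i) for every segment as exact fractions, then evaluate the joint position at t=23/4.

Δ: Δ0=-2/3, Δ1=-1/2, Δ2=2, Δ3=-4
row 1: diag=10, rhs=1; c'=1/5, d'=1/10
row 2: denom=10−2·1/5=48/5; d'=(15−2·1/10)/(48/5)=37/24
row 3: denom=8−3·5/16=113/16; d'=(-36−3·37/24)/(113/16)=-650/113
back: M3=-650/113
back: M2=37/24−5/16·-650/113=1132/339
back: M1=1/10−1/5·1132/339=-385/678
M: M0=0, M1=-385/678, M2=1132/339, M3=-650/113, M4=0
seg 0: a=1, c=M0/2=0, d=(M1−M0)/(6·3)=-385/12204, b=Δ0−h0·(2M0+M1)/6=-173/452
seg 1: a=-1, c=M1/2=-385/1356, d=(M2−M1)/(6·2)=883/2712, b=Δ1−h1·(2M1+M2)/6=-279/226
seg 2: a=-2, c=M2/2=566/339, d=(M3−M2)/(6·3)=-1541/3051, b=Δ2−h2·(2M2+M3)/6=521/339
seg 3: a=4, c=M3/2=-325/113, d=(M4−M3)/(6·1)=325/339, b=Δ3−h3·(2M3+M4)/6=-706/339
t_q=23/4 → seg 2, τ=3/4; S=-2+521/339·τ+566/339·τ²+-1541/3051·τ³=-877/7232

  seg 0: a=1 b=-173/452 c=0 d=-385/12204
  seg 1: a=-1 b=-279/226 c=-385/1356 d=883/2712
  seg 2: a=-2 b=521/339 c=566/339 d=-1541/3051
  seg 3: a=4 b=-706/339 c=-325/113 d=325/339
S(23/4) = -877/7232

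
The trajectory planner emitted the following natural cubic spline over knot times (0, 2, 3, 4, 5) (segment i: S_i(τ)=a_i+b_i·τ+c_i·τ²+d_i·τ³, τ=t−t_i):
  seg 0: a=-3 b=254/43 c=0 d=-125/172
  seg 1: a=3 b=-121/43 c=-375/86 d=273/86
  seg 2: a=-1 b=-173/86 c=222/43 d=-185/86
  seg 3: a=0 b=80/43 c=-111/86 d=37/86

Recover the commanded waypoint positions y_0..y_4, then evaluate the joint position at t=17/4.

y_0 = S_0(0) = a_0 = -3
y_1 = S_1(0) = a_1 = 3
y_2 = S_2(0) = a_2 = -1
y_3 = S_3(0) = a_3 = 0
y_4 = S_3(1) = 1
t_q=17/4 is in segment 3 (τ=1/4); S_3(τ)=2153/5504

y_0=-3 y_1=3 y_2=-1 y_3=0 y_4=1
S(17/4) = 2153/5504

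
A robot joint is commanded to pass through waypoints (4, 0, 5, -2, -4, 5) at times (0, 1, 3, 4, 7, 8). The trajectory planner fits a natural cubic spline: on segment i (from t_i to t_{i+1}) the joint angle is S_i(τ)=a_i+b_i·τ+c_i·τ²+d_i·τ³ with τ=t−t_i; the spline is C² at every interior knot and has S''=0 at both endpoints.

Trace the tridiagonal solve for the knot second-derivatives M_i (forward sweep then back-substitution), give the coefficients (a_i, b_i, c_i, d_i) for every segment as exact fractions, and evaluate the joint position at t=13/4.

  seg 0: a=4 b=-3761/642 c=0 d=1193/642
  seg 1: a=0 b=-91/321 c=1193/214 d=-5371/2568
  seg 2: a=5 b=-1979/642 c=-2985/428 d=3925/1284
  seg 3: a=-2 b=-10093/1284 c=235/107 d=259/3852
  seg 4: a=-4 b=4579/642 c=1199/428 d=-1199/1284
S(13/4) = 105219/27392

Δ: Δ0=-4, Δ1=5/2, Δ2=-7, Δ3=-2/3, Δ4=9
row 1: diag=6, rhs=39; c'=1/3, d'=13/2
row 2: denom=6−2·1/3=16/3; d'=(-57−2·13/2)/(16/3)=-105/8
row 3: denom=8−1·3/16=125/16; d'=(38−1·-105/8)/(125/16)=818/125
row 4: denom=8−3·48/125=856/125; d'=(58−3·818/125)/(856/125)=1199/214
back: M4=1199/214
back: M3=818/125−48/125·1199/214=470/107
back: M2=-105/8−3/16·470/107=-2985/214
back: M1=13/2−1/3·-2985/214=1193/107
M: M0=0, M1=1193/107, M2=-2985/214, M3=470/107, M4=1199/214, M5=0
seg 0: a=4, c=M0/2=0, d=(M1−M0)/(6·1)=1193/642, b=Δ0−h0·(2M0+M1)/6=-3761/642
seg 1: a=0, c=M1/2=1193/214, d=(M2−M1)/(6·2)=-5371/2568, b=Δ1−h1·(2M1+M2)/6=-91/321
seg 2: a=5, c=M2/2=-2985/428, d=(M3−M2)/(6·1)=3925/1284, b=Δ2−h2·(2M2+M3)/6=-1979/642
seg 3: a=-2, c=M3/2=235/107, d=(M4−M3)/(6·3)=259/3852, b=Δ3−h3·(2M3+M4)/6=-10093/1284
seg 4: a=-4, c=M4/2=1199/428, d=(M5−M4)/(6·1)=-1199/1284, b=Δ4−h4·(2M4+M5)/6=4579/642
t_q=13/4 → seg 2, τ=1/4; S=5+-1979/642·τ+-2985/428·τ²+3925/1284·τ³=105219/27392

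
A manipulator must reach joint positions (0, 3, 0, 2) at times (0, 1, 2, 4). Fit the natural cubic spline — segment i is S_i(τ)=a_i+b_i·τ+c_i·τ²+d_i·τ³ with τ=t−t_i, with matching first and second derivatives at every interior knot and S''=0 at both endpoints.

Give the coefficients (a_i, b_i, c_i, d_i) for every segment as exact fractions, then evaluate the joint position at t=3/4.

Δ: Δ0=3, Δ1=-3, Δ2=1
row 1: diag=4, rhs=-36; c'=1/4, d'=-9
row 2: denom=6−1·1/4=23/4; d'=(24−1·-9)/(23/4)=132/23
back: M2=132/23
back: M1=-9−1/4·132/23=-240/23
M: M0=0, M1=-240/23, M2=132/23, M3=0
seg 0: a=0, c=M0/2=0, d=(M1−M0)/(6·1)=-40/23, b=Δ0−h0·(2M0+M1)/6=109/23
seg 1: a=3, c=M1/2=-120/23, d=(M2−M1)/(6·1)=62/23, b=Δ1−h1·(2M1+M2)/6=-11/23
seg 2: a=0, c=M2/2=66/23, d=(M3−M2)/(6·2)=-11/23, b=Δ2−h2·(2M2+M3)/6=-65/23
t_q=3/4 → seg 0, τ=3/4; S=0+109/23·τ+0·τ²+-40/23·τ³=519/184

  seg 0: a=0 b=109/23 c=0 d=-40/23
  seg 1: a=3 b=-11/23 c=-120/23 d=62/23
  seg 2: a=0 b=-65/23 c=66/23 d=-11/23
S(3/4) = 519/184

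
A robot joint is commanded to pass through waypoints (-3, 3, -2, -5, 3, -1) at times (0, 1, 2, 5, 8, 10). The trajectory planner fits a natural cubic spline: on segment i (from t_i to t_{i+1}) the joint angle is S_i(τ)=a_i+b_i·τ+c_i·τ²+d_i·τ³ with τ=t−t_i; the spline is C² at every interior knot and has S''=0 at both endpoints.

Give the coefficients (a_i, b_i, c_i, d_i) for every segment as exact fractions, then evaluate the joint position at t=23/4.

  seg 0: a=-3 b=27556/3081 c=0 d=-9070/3081
  seg 1: a=3 b=346/3081 c=-9070/1027 d=11459/3081
  seg 2: a=-2 b=-19697/3081 c=2389/1027 d=-4885/27729
  seg 3: a=-5 b=8650/3081 c=2282/3081 d=-560/2133
  seg 4: a=3 b=502/3081 c=-1666/1027 d=833/3081
S(23/4) = -21267/8216

Δ: Δ0=6, Δ1=-5, Δ2=-1, Δ3=8/3, Δ4=-2
row 1: diag=4, rhs=-66; c'=1/4, d'=-33/2
row 2: denom=8−1·1/4=31/4; d'=(24−1·-33/2)/(31/4)=162/31
row 3: denom=12−3·12/31=336/31; d'=(22−3·162/31)/(336/31)=7/12
row 4: denom=10−3·31/112=1027/112; d'=(-28−3·7/12)/(1027/112)=-3332/1027
back: M4=-3332/1027
back: M3=7/12−31/112·-3332/1027=4564/3081
back: M2=162/31−12/31·4564/3081=4778/1027
back: M1=-33/2−1/4·4778/1027=-18140/1027
M: M0=0, M1=-18140/1027, M2=4778/1027, M3=4564/3081, M4=-3332/1027, M5=0
seg 0: a=-3, c=M0/2=0, d=(M1−M0)/(6·1)=-9070/3081, b=Δ0−h0·(2M0+M1)/6=27556/3081
seg 1: a=3, c=M1/2=-9070/1027, d=(M2−M1)/(6·1)=11459/3081, b=Δ1−h1·(2M1+M2)/6=346/3081
seg 2: a=-2, c=M2/2=2389/1027, d=(M3−M2)/(6·3)=-4885/27729, b=Δ2−h2·(2M2+M3)/6=-19697/3081
seg 3: a=-5, c=M3/2=2282/3081, d=(M4−M3)/(6·3)=-560/2133, b=Δ3−h3·(2M3+M4)/6=8650/3081
seg 4: a=3, c=M4/2=-1666/1027, d=(M5−M4)/(6·2)=833/3081, b=Δ4−h4·(2M4+M5)/6=502/3081
t_q=23/4 → seg 3, τ=3/4; S=-5+8650/3081·τ+2282/3081·τ²+-560/2133·τ³=-21267/8216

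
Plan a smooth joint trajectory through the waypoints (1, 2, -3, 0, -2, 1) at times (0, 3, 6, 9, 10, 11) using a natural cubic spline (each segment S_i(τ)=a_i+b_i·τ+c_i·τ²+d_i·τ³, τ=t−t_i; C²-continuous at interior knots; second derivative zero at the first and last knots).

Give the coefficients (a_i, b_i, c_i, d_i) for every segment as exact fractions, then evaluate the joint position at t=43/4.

Δ: Δ0=1/3, Δ1=-5/3, Δ2=1, Δ3=-2, Δ4=3
row 1: diag=12, rhs=-12; c'=1/4, d'=-1
row 2: denom=12−3·1/4=45/4; d'=(16−3·-1)/(45/4)=76/45
row 3: denom=8−3·4/15=36/5; d'=(-18−3·76/45)/(36/5)=-173/54
row 4: denom=4−1·5/36=139/36; d'=(30−1·-173/54)/(139/36)=3586/417
back: M4=3586/417
back: M3=-173/54−5/36·3586/417=-1834/417
back: M2=76/45−4/15·-1834/417=3580/1251
back: M1=-1−1/4·3580/1251=-2146/1251
M: M0=0, M1=-2146/1251, M2=3580/1251, M3=-1834/417, M4=3586/417, M5=0
seg 0: a=1, c=M0/2=0, d=(M1−M0)/(6·3)=-1073/11259, b=Δ0−h0·(2M0+M1)/6=1490/1251
seg 1: a=2, c=M1/2=-1073/1251, d=(M2−M1)/(6·3)=2863/11259, b=Δ1−h1·(2M1+M2)/6=-1729/1251
seg 2: a=-3, c=M2/2=1790/1251, d=(M3−M2)/(6·3)=-4541/11259, b=Δ2−h2·(2M2+M3)/6=422/1251
seg 3: a=0, c=M3/2=-917/417, d=(M4−M3)/(6·1)=2710/1251, b=Δ3−h3·(2M3+M4)/6=-2461/1251
seg 4: a=-2, c=M4/2=1793/417, d=(M5−M4)/(6·1)=-1793/1251, b=Δ4−h4·(2M4+M5)/6=167/1251
t_q=43/4 → seg 4, τ=3/4; S=-2+167/1251·τ+1793/417·τ²+-1793/1251·τ³=-2293/26688

  seg 0: a=1 b=1490/1251 c=0 d=-1073/11259
  seg 1: a=2 b=-1729/1251 c=-1073/1251 d=2863/11259
  seg 2: a=-3 b=422/1251 c=1790/1251 d=-4541/11259
  seg 3: a=0 b=-2461/1251 c=-917/417 d=2710/1251
  seg 4: a=-2 b=167/1251 c=1793/417 d=-1793/1251
S(43/4) = -2293/26688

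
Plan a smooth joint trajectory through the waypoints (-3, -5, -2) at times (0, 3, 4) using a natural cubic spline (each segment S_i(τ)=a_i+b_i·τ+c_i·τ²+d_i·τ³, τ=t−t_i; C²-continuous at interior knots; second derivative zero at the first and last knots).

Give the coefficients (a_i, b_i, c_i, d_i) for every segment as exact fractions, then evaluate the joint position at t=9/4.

  seg 0: a=-3 b=-49/24 c=0 d=11/72
  seg 1: a=-5 b=25/12 c=11/8 d=-11/24
S(9/4) = -2997/512

Δ: Δ0=-2/3, Δ1=3
row 1: diag=8, rhs=22; c'=1/8, d'=11/4
back: M1=11/4
M: M0=0, M1=11/4, M2=0
seg 0: a=-3, c=M0/2=0, d=(M1−M0)/(6·3)=11/72, b=Δ0−h0·(2M0+M1)/6=-49/24
seg 1: a=-5, c=M1/2=11/8, d=(M2−M1)/(6·1)=-11/24, b=Δ1−h1·(2M1+M2)/6=25/12
t_q=9/4 → seg 0, τ=9/4; S=-3+-49/24·τ+0·τ²+11/72·τ³=-2997/512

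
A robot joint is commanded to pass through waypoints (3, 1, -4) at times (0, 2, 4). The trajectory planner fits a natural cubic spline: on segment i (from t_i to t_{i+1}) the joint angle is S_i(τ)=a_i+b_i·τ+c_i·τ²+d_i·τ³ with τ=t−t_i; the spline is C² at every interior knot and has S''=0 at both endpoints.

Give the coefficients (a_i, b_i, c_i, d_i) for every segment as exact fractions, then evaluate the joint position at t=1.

Δ: Δ0=-1, Δ1=-5/2
row 1: diag=8, rhs=-9; c'=1/4, d'=-9/8
back: M1=-9/8
M: M0=0, M1=-9/8, M2=0
seg 0: a=3, c=M0/2=0, d=(M1−M0)/(6·2)=-3/32, b=Δ0−h0·(2M0+M1)/6=-5/8
seg 1: a=1, c=M1/2=-9/16, d=(M2−M1)/(6·2)=3/32, b=Δ1−h1·(2M1+M2)/6=-7/4
t_q=1 → seg 0, τ=1; S=3+-5/8·τ+0·τ²+-3/32·τ³=73/32

  seg 0: a=3 b=-5/8 c=0 d=-3/32
  seg 1: a=1 b=-7/4 c=-9/16 d=3/32
S(1) = 73/32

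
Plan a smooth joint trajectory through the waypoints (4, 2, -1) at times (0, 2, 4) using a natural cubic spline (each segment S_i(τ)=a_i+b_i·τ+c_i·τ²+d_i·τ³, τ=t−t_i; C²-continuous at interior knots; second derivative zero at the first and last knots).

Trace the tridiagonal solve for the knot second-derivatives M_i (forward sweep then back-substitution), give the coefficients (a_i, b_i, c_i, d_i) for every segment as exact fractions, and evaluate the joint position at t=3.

  seg 0: a=4 b=-7/8 c=0 d=-1/32
  seg 1: a=2 b=-5/4 c=-3/16 d=1/32
S(3) = 19/32

Δ: Δ0=-1, Δ1=-3/2
row 1: diag=8, rhs=-3; c'=1/4, d'=-3/8
back: M1=-3/8
M: M0=0, M1=-3/8, M2=0
seg 0: a=4, c=M0/2=0, d=(M1−M0)/(6·2)=-1/32, b=Δ0−h0·(2M0+M1)/6=-7/8
seg 1: a=2, c=M1/2=-3/16, d=(M2−M1)/(6·2)=1/32, b=Δ1−h1·(2M1+M2)/6=-5/4
t_q=3 → seg 1, τ=1; S=2+-5/4·τ+-3/16·τ²+1/32·τ³=19/32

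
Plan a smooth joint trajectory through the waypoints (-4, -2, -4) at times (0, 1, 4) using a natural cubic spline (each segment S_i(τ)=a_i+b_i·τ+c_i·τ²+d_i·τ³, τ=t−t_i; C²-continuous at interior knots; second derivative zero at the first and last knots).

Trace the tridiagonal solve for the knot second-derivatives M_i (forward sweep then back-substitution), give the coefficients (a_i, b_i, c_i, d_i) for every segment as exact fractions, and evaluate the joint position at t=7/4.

Δ: Δ0=2, Δ1=-2/3
row 1: diag=8, rhs=-16; c'=3/8, d'=-2
back: M1=-2
M: M0=0, M1=-2, M2=0
seg 0: a=-4, c=M0/2=0, d=(M1−M0)/(6·1)=-1/3, b=Δ0−h0·(2M0+M1)/6=7/3
seg 1: a=-2, c=M1/2=-1, d=(M2−M1)/(6·3)=1/9, b=Δ1−h1·(2M1+M2)/6=4/3
t_q=7/4 → seg 1, τ=3/4; S=-2+4/3·τ+-1·τ²+1/9·τ³=-97/64

  seg 0: a=-4 b=7/3 c=0 d=-1/3
  seg 1: a=-2 b=4/3 c=-1 d=1/9
S(7/4) = -97/64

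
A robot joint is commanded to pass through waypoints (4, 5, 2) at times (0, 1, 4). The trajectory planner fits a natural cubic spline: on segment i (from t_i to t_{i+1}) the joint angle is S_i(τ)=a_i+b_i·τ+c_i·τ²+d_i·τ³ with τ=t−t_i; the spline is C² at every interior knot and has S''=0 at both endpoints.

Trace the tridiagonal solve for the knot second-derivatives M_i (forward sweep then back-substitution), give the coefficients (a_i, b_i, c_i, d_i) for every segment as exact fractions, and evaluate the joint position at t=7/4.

Δ: Δ0=1, Δ1=-1
row 1: diag=8, rhs=-12; c'=3/8, d'=-3/2
back: M1=-3/2
M: M0=0, M1=-3/2, M2=0
seg 0: a=4, c=M0/2=0, d=(M1−M0)/(6·1)=-1/4, b=Δ0−h0·(2M0+M1)/6=5/4
seg 1: a=5, c=M1/2=-3/4, d=(M2−M1)/(6·3)=1/12, b=Δ1−h1·(2M1+M2)/6=1/2
t_q=7/4 → seg 1, τ=3/4; S=5+1/2·τ+-3/4·τ²+1/12·τ³=1277/256

  seg 0: a=4 b=5/4 c=0 d=-1/4
  seg 1: a=5 b=1/2 c=-3/4 d=1/12
S(7/4) = 1277/256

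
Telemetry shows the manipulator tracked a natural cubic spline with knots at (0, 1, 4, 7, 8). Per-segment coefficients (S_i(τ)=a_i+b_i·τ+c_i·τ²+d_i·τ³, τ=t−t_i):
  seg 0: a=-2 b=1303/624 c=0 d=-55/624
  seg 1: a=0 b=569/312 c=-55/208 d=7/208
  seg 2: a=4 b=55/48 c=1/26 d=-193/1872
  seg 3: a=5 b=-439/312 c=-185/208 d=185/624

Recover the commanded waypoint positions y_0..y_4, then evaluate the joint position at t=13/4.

y_0 = S_0(0) = a_0 = -2
y_1 = S_1(0) = a_1 = 0
y_2 = S_2(0) = a_2 = 4
y_3 = S_3(0) = a_3 = 5
y_4 = S_3(1) = 3
t_q=13/4 is in segment 1 (τ=9/4); S_1(τ)=41907/13312

y_0=-2 y_1=0 y_2=4 y_3=5 y_4=3
S(13/4) = 41907/13312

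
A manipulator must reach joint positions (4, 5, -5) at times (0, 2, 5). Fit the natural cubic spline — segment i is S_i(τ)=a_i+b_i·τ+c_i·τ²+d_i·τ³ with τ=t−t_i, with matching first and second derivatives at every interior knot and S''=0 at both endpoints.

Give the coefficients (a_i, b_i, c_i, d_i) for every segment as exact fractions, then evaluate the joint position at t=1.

  seg 0: a=4 b=19/15 c=0 d=-23/120
  seg 1: a=5 b=-31/30 c=-23/20 d=23/180
S(1) = 203/40

Δ: Δ0=1/2, Δ1=-10/3
row 1: diag=10, rhs=-23; c'=3/10, d'=-23/10
back: M1=-23/10
M: M0=0, M1=-23/10, M2=0
seg 0: a=4, c=M0/2=0, d=(M1−M0)/(6·2)=-23/120, b=Δ0−h0·(2M0+M1)/6=19/15
seg 1: a=5, c=M1/2=-23/20, d=(M2−M1)/(6·3)=23/180, b=Δ1−h1·(2M1+M2)/6=-31/30
t_q=1 → seg 0, τ=1; S=4+19/15·τ+0·τ²+-23/120·τ³=203/40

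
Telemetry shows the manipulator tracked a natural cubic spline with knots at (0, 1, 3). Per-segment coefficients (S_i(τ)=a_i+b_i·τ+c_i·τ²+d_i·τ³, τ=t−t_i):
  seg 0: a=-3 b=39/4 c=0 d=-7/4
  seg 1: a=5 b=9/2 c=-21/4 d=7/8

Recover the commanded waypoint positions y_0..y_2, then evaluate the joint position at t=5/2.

y_0=-3 y_1=5 y_2=0
S(5/2) = 185/64

y_0 = S_0(0) = a_0 = -3
y_1 = S_1(0) = a_1 = 5
y_2 = S_1(2) = 0
t_q=5/2 is in segment 1 (τ=3/2); S_1(τ)=185/64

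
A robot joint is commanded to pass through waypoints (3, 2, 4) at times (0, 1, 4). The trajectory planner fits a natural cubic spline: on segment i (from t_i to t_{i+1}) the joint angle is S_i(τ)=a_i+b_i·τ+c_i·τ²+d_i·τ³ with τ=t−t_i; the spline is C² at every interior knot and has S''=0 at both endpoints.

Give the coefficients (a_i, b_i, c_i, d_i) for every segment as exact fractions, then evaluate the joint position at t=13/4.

Δ: Δ0=-1, Δ1=2/3
row 1: diag=8, rhs=10; c'=3/8, d'=5/4
back: M1=5/4
M: M0=0, M1=5/4, M2=0
seg 0: a=3, c=M0/2=0, d=(M1−M0)/(6·1)=5/24, b=Δ0−h0·(2M0+M1)/6=-29/24
seg 1: a=2, c=M1/2=5/8, d=(M2−M1)/(6·3)=-5/72, b=Δ1−h1·(2M1+M2)/6=-7/12
t_q=13/4 → seg 1, τ=9/4; S=2+-7/12·τ+5/8·τ²+-5/72·τ³=1567/512

  seg 0: a=3 b=-29/24 c=0 d=5/24
  seg 1: a=2 b=-7/12 c=5/8 d=-5/72
S(13/4) = 1567/512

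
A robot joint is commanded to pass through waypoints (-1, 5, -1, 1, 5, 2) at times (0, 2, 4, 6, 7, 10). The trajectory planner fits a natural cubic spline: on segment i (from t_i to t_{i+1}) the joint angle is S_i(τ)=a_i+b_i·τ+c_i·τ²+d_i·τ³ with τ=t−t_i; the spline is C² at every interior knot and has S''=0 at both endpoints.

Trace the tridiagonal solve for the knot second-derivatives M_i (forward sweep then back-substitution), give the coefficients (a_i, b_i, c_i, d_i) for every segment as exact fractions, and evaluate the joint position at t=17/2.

  seg 0: a=-1 b=3085/641 c=0 d=-581/1282
  seg 1: a=5 b=-401/641 c=-1743/641 d=491/641
  seg 2: a=-1 b=-1481/641 c=1203/641 d=-71/641
  seg 3: a=1 b=2479/641 c=777/641 d=-692/641
  seg 4: a=5 b=1957/641 c=-1299/641 d=433/1923
S(17/2) = 29639/5128

Δ: Δ0=3, Δ1=-3, Δ2=1, Δ3=4, Δ4=-1
row 1: diag=8, rhs=-36; c'=1/4, d'=-9/2
row 2: denom=8−2·1/4=15/2; d'=(24−2·-9/2)/(15/2)=22/5
row 3: denom=6−2·4/15=82/15; d'=(18−2·22/5)/(82/15)=69/41
row 4: denom=8−1·15/82=641/82; d'=(-30−1·69/41)/(641/82)=-2598/641
back: M4=-2598/641
back: M3=69/41−15/82·-2598/641=1554/641
back: M2=22/5−4/15·1554/641=2406/641
back: M1=-9/2−1/4·2406/641=-3486/641
M: M0=0, M1=-3486/641, M2=2406/641, M3=1554/641, M4=-2598/641, M5=0
seg 0: a=-1, c=M0/2=0, d=(M1−M0)/(6·2)=-581/1282, b=Δ0−h0·(2M0+M1)/6=3085/641
seg 1: a=5, c=M1/2=-1743/641, d=(M2−M1)/(6·2)=491/641, b=Δ1−h1·(2M1+M2)/6=-401/641
seg 2: a=-1, c=M2/2=1203/641, d=(M3−M2)/(6·2)=-71/641, b=Δ2−h2·(2M2+M3)/6=-1481/641
seg 3: a=1, c=M3/2=777/641, d=(M4−M3)/(6·1)=-692/641, b=Δ3−h3·(2M3+M4)/6=2479/641
seg 4: a=5, c=M4/2=-1299/641, d=(M5−M4)/(6·3)=433/1923, b=Δ4−h4·(2M4+M5)/6=1957/641
t_q=17/2 → seg 4, τ=3/2; S=5+1957/641·τ+-1299/641·τ²+433/1923·τ³=29639/5128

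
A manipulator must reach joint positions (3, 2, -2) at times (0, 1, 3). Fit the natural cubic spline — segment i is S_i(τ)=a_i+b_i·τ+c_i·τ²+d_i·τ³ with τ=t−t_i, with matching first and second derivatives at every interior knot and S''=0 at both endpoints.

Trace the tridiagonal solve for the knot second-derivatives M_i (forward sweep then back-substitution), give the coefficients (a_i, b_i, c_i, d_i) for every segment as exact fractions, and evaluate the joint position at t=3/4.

Δ: Δ0=-1, Δ1=-2
row 1: diag=6, rhs=-6; c'=1/3, d'=-1
back: M1=-1
M: M0=0, M1=-1, M2=0
seg 0: a=3, c=M0/2=0, d=(M1−M0)/(6·1)=-1/6, b=Δ0−h0·(2M0+M1)/6=-5/6
seg 1: a=2, c=M1/2=-1/2, d=(M2−M1)/(6·2)=1/12, b=Δ1−h1·(2M1+M2)/6=-4/3
t_q=3/4 → seg 0, τ=3/4; S=3+-5/6·τ+0·τ²+-1/6·τ³=295/128

  seg 0: a=3 b=-5/6 c=0 d=-1/6
  seg 1: a=2 b=-4/3 c=-1/2 d=1/12
S(3/4) = 295/128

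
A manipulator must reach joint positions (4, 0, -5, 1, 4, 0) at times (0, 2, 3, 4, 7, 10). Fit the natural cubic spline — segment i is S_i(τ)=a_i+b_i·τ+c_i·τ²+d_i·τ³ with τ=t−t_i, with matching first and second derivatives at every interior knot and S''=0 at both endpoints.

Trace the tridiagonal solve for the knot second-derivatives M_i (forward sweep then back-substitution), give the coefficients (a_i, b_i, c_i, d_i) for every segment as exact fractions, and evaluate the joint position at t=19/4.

  seg 0: a=4 b=178/1929 c=0 d=-1009/1929
  seg 1: a=0 b=-11930/1929 c=-2018/643 d=8339/1929
  seg 2: a=-5 b=979/1929 c=6321/643 d=-8368/1929
  seg 3: a=1 b=13801/1929 c=-2047/643 d=6551/17361
  seg 4: a=4 b=-3392/1929 c=410/1929 d=-410/17361
S(19/4) = 194827/41152

Δ: Δ0=-2, Δ1=-5, Δ2=6, Δ3=1, Δ4=-4/3
row 1: diag=6, rhs=-18; c'=1/6, d'=-3
row 2: denom=4−1·1/6=23/6; d'=(66−1·-3)/(23/6)=18
row 3: denom=8−1·6/23=178/23; d'=(-30−1·18)/(178/23)=-552/89
row 4: denom=12−3·69/178=1929/178; d'=(-14−3·-552/89)/(1929/178)=820/1929
back: M4=820/1929
back: M3=-552/89−69/178·820/1929=-4094/643
back: M2=18−6/23·-4094/643=12642/643
back: M1=-3−1/6·12642/643=-4036/643
M: M0=0, M1=-4036/643, M2=12642/643, M3=-4094/643, M4=820/1929, M5=0
seg 0: a=4, c=M0/2=0, d=(M1−M0)/(6·2)=-1009/1929, b=Δ0−h0·(2M0+M1)/6=178/1929
seg 1: a=0, c=M1/2=-2018/643, d=(M2−M1)/(6·1)=8339/1929, b=Δ1−h1·(2M1+M2)/6=-11930/1929
seg 2: a=-5, c=M2/2=6321/643, d=(M3−M2)/(6·1)=-8368/1929, b=Δ2−h2·(2M2+M3)/6=979/1929
seg 3: a=1, c=M3/2=-2047/643, d=(M4−M3)/(6·3)=6551/17361, b=Δ3−h3·(2M3+M4)/6=13801/1929
seg 4: a=4, c=M4/2=410/1929, d=(M5−M4)/(6·3)=-410/17361, b=Δ4−h4·(2M4+M5)/6=-3392/1929
t_q=19/4 → seg 3, τ=3/4; S=1+13801/1929·τ+-2047/643·τ²+6551/17361·τ³=194827/41152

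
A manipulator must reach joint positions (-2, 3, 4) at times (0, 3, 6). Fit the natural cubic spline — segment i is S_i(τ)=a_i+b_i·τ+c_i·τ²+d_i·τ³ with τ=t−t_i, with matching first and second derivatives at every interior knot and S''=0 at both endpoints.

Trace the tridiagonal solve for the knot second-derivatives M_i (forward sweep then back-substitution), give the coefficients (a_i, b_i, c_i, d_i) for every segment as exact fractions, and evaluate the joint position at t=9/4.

Δ: Δ0=5/3, Δ1=1/3
row 1: diag=12, rhs=-8; c'=1/4, d'=-2/3
back: M1=-2/3
M: M0=0, M1=-2/3, M2=0
seg 0: a=-2, c=M0/2=0, d=(M1−M0)/(6·3)=-1/27, b=Δ0−h0·(2M0+M1)/6=2
seg 1: a=3, c=M1/2=-1/3, d=(M2−M1)/(6·3)=1/27, b=Δ1−h1·(2M1+M2)/6=1
t_q=9/4 → seg 0, τ=9/4; S=-2+2·τ+0·τ²+-1/27·τ³=133/64

  seg 0: a=-2 b=2 c=0 d=-1/27
  seg 1: a=3 b=1 c=-1/3 d=1/27
S(9/4) = 133/64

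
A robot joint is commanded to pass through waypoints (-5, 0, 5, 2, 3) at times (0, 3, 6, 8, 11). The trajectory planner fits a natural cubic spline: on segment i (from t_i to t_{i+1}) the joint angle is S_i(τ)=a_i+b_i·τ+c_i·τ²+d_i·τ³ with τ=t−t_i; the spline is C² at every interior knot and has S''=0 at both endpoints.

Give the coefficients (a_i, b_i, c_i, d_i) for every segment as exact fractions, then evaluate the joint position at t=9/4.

  seg 0: a=-5 b=242/177 c=0 d=53/1593
  seg 1: a=0 b=401/177 c=53/177 d=-265/1593
  seg 2: a=5 b=-76/177 c=-212/177 d=469/1416
  seg 3: a=2 b=-147/118 c=559/708 d=-559/6372
S(9/4) = -5833/3776

Δ: Δ0=5/3, Δ1=5/3, Δ2=-3/2, Δ3=1/3
row 1: diag=12, rhs=0; c'=1/4, d'=0
row 2: denom=10−3·1/4=37/4; d'=(-19−3·0)/(37/4)=-76/37
row 3: denom=10−2·8/37=354/37; d'=(11−2·-76/37)/(354/37)=559/354
back: M3=559/354
back: M2=-76/37−8/37·559/354=-424/177
back: M1=0−1/4·-424/177=106/177
M: M0=0, M1=106/177, M2=-424/177, M3=559/354, M4=0
seg 0: a=-5, c=M0/2=0, d=(M1−M0)/(6·3)=53/1593, b=Δ0−h0·(2M0+M1)/6=242/177
seg 1: a=0, c=M1/2=53/177, d=(M2−M1)/(6·3)=-265/1593, b=Δ1−h1·(2M1+M2)/6=401/177
seg 2: a=5, c=M2/2=-212/177, d=(M3−M2)/(6·2)=469/1416, b=Δ2−h2·(2M2+M3)/6=-76/177
seg 3: a=2, c=M3/2=559/708, d=(M4−M3)/(6·3)=-559/6372, b=Δ3−h3·(2M3+M4)/6=-147/118
t_q=9/4 → seg 0, τ=9/4; S=-5+242/177·τ+0·τ²+53/1593·τ³=-5833/3776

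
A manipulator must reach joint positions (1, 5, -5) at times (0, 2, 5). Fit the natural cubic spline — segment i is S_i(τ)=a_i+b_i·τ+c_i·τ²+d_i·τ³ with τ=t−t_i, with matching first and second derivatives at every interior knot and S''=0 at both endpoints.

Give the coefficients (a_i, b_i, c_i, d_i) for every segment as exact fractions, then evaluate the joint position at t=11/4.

Δ: Δ0=2, Δ1=-10/3
row 1: diag=10, rhs=-32; c'=3/10, d'=-16/5
back: M1=-16/5
M: M0=0, M1=-16/5, M2=0
seg 0: a=1, c=M0/2=0, d=(M1−M0)/(6·2)=-4/15, b=Δ0−h0·(2M0+M1)/6=46/15
seg 1: a=5, c=M1/2=-8/5, d=(M2−M1)/(6·3)=8/45, b=Δ1−h1·(2M1+M2)/6=-2/15
t_q=11/4 → seg 1, τ=3/4; S=5+-2/15·τ+-8/5·τ²+8/45·τ³=163/40

  seg 0: a=1 b=46/15 c=0 d=-4/15
  seg 1: a=5 b=-2/15 c=-8/5 d=8/45
S(11/4) = 163/40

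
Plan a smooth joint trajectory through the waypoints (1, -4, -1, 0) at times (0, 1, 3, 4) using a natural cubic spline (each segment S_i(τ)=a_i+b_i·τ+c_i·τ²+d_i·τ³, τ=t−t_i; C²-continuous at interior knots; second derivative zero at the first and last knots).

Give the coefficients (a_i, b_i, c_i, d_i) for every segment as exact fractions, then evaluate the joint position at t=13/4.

Δ: Δ0=-5, Δ1=3/2, Δ2=1
row 1: diag=6, rhs=39; c'=1/3, d'=13/2
row 2: denom=6−2·1/3=16/3; d'=(-3−2·13/2)/(16/3)=-3
back: M2=-3
back: M1=13/2−1/3·-3=15/2
M: M0=0, M1=15/2, M2=-3, M3=0
seg 0: a=1, c=M0/2=0, d=(M1−M0)/(6·1)=5/4, b=Δ0−h0·(2M0+M1)/6=-25/4
seg 1: a=-4, c=M1/2=15/4, d=(M2−M1)/(6·2)=-7/8, b=Δ1−h1·(2M1+M2)/6=-5/2
seg 2: a=-1, c=M2/2=-3/2, d=(M3−M2)/(6·1)=1/2, b=Δ2−h2·(2M2+M3)/6=2
t_q=13/4 → seg 2, τ=1/4; S=-1+2·τ+-3/2·τ²+1/2·τ³=-75/128

  seg 0: a=1 b=-25/4 c=0 d=5/4
  seg 1: a=-4 b=-5/2 c=15/4 d=-7/8
  seg 2: a=-1 b=2 c=-3/2 d=1/2
S(13/4) = -75/128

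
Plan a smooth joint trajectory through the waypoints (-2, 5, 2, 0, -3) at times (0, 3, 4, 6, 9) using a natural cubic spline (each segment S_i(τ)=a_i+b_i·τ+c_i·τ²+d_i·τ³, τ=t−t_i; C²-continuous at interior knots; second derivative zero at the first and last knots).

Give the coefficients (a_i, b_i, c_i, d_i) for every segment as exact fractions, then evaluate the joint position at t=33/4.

  seg 0: a=-2 b=989/219 c=0 d=-478/1971
  seg 1: a=5 b=-445/219 c=-478/219 d=266/219
  seg 2: a=2 b=-201/73 c=320/219 d=-64/219
  seg 3: a=0 b=-91/219 c=-64/219 d=64/1971
S(33/4) = -597/292

Δ: Δ0=7/3, Δ1=-3, Δ2=-1, Δ3=-1
row 1: diag=8, rhs=-32; c'=1/8, d'=-4
row 2: denom=6−1·1/8=47/8; d'=(12−1·-4)/(47/8)=128/47
row 3: denom=10−2·16/47=438/47; d'=(0−2·128/47)/(438/47)=-128/219
back: M3=-128/219
back: M2=128/47−16/47·-128/219=640/219
back: M1=-4−1/8·640/219=-956/219
M: M0=0, M1=-956/219, M2=640/219, M3=-128/219, M4=0
seg 0: a=-2, c=M0/2=0, d=(M1−M0)/(6·3)=-478/1971, b=Δ0−h0·(2M0+M1)/6=989/219
seg 1: a=5, c=M1/2=-478/219, d=(M2−M1)/(6·1)=266/219, b=Δ1−h1·(2M1+M2)/6=-445/219
seg 2: a=2, c=M2/2=320/219, d=(M3−M2)/(6·2)=-64/219, b=Δ2−h2·(2M2+M3)/6=-201/73
seg 3: a=0, c=M3/2=-64/219, d=(M4−M3)/(6·3)=64/1971, b=Δ3−h3·(2M3+M4)/6=-91/219
t_q=33/4 → seg 3, τ=9/4; S=0+-91/219·τ+-64/219·τ²+64/1971·τ³=-597/292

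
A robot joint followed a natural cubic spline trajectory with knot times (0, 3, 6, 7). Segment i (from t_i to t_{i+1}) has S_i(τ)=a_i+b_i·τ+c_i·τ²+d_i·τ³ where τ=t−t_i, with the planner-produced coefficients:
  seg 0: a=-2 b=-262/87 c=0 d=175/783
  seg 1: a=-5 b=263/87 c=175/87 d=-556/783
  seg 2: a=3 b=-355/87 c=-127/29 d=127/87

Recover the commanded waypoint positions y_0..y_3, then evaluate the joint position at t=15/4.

y_0 = S_0(0) = a_0 = -2
y_1 = S_1(0) = a_1 = -5
y_2 = S_2(0) = a_2 = 3
y_3 = S_2(1) = -4
t_q=15/4 is in segment 1 (τ=3/4); S_1(τ)=-441/232

y_0=-2 y_1=-5 y_2=3 y_3=-4
S(15/4) = -441/232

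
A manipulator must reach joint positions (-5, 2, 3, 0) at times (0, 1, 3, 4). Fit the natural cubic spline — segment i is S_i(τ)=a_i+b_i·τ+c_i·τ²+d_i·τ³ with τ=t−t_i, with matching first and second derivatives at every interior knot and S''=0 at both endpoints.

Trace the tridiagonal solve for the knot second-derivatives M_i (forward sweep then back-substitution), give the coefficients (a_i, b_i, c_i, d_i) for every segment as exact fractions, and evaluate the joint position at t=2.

Δ: Δ0=7, Δ1=1/2, Δ2=-3
row 1: diag=6, rhs=-39; c'=1/3, d'=-13/2
row 2: denom=6−2·1/3=16/3; d'=(-21−2·-13/2)/(16/3)=-3/2
back: M2=-3/2
back: M1=-13/2−1/3·-3/2=-6
M: M0=0, M1=-6, M2=-3/2, M3=0
seg 0: a=-5, c=M0/2=0, d=(M1−M0)/(6·1)=-1, b=Δ0−h0·(2M0+M1)/6=8
seg 1: a=2, c=M1/2=-3, d=(M2−M1)/(6·2)=3/8, b=Δ1−h1·(2M1+M2)/6=5
seg 2: a=3, c=M2/2=-3/4, d=(M3−M2)/(6·1)=1/4, b=Δ2−h2·(2M2+M3)/6=-5/2
t_q=2 → seg 1, τ=1; S=2+5·τ+-3·τ²+3/8·τ³=35/8

  seg 0: a=-5 b=8 c=0 d=-1
  seg 1: a=2 b=5 c=-3 d=3/8
  seg 2: a=3 b=-5/2 c=-3/4 d=1/4
S(2) = 35/8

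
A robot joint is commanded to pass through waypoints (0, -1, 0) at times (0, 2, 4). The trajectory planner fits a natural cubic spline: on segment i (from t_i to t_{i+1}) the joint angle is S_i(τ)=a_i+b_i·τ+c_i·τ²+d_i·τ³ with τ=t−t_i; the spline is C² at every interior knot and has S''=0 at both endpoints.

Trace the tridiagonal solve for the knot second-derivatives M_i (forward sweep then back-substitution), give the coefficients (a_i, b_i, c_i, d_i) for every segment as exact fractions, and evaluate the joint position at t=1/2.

Δ: Δ0=-1/2, Δ1=1/2
row 1: diag=8, rhs=6; c'=1/4, d'=3/4
back: M1=3/4
M: M0=0, M1=3/4, M2=0
seg 0: a=0, c=M0/2=0, d=(M1−M0)/(6·2)=1/16, b=Δ0−h0·(2M0+M1)/6=-3/4
seg 1: a=-1, c=M1/2=3/8, d=(M2−M1)/(6·2)=-1/16, b=Δ1−h1·(2M1+M2)/6=0
t_q=1/2 → seg 0, τ=1/2; S=0+-3/4·τ+0·τ²+1/16·τ³=-47/128

  seg 0: a=0 b=-3/4 c=0 d=1/16
  seg 1: a=-1 b=0 c=3/8 d=-1/16
S(1/2) = -47/128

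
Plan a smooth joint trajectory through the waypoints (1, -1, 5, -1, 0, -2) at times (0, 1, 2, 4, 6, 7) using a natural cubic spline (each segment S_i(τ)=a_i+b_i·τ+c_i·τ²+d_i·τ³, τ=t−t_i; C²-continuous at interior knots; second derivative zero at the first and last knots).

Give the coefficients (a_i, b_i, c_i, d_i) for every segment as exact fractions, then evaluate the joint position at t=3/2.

  seg 0: a=1 b=-1050/229 c=0 d=592/229
  seg 1: a=-1 b=726/229 c=1776/229 d=-1128/229
  seg 2: a=5 b=894/229 c=-1608/229 d=1635/916
  seg 3: a=-1 b=-633/229 c=1689/458 d=-1883/1832
  seg 4: a=0 b=-159/458 c=-2271/916 d=757/916
S(3/2) = 437/229

Δ: Δ0=-2, Δ1=6, Δ2=-3, Δ3=1/2, Δ4=-2
row 1: diag=4, rhs=48; c'=1/4, d'=12
row 2: denom=6−1·1/4=23/4; d'=(-54−1·12)/(23/4)=-264/23
row 3: denom=8−2·8/23=168/23; d'=(21−2·-264/23)/(168/23)=337/56
row 4: denom=6−2·23/84=229/42; d'=(-15−2·337/56)/(229/42)=-2271/458
back: M4=-2271/458
back: M3=337/56−23/84·-2271/458=1689/229
back: M2=-264/23−8/23·1689/229=-3216/229
back: M1=12−1/4·-3216/229=3552/229
M: M0=0, M1=3552/229, M2=-3216/229, M3=1689/229, M4=-2271/458, M5=0
seg 0: a=1, c=M0/2=0, d=(M1−M0)/(6·1)=592/229, b=Δ0−h0·(2M0+M1)/6=-1050/229
seg 1: a=-1, c=M1/2=1776/229, d=(M2−M1)/(6·1)=-1128/229, b=Δ1−h1·(2M1+M2)/6=726/229
seg 2: a=5, c=M2/2=-1608/229, d=(M3−M2)/(6·2)=1635/916, b=Δ2−h2·(2M2+M3)/6=894/229
seg 3: a=-1, c=M3/2=1689/458, d=(M4−M3)/(6·2)=-1883/1832, b=Δ3−h3·(2M3+M4)/6=-633/229
seg 4: a=0, c=M4/2=-2271/916, d=(M5−M4)/(6·1)=757/916, b=Δ4−h4·(2M4+M5)/6=-159/458
t_q=3/2 → seg 1, τ=1/2; S=-1+726/229·τ+1776/229·τ²+-1128/229·τ³=437/229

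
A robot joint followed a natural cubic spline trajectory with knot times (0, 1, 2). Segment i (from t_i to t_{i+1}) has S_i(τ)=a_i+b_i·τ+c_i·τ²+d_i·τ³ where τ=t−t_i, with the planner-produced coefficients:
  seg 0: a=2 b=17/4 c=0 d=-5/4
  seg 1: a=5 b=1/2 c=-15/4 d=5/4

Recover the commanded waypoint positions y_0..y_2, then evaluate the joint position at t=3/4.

y_0=2 y_1=5 y_2=3
S(3/4) = 1193/256

y_0 = S_0(0) = a_0 = 2
y_1 = S_1(0) = a_1 = 5
y_2 = S_1(1) = 3
t_q=3/4 is in segment 0 (τ=3/4); S_0(τ)=1193/256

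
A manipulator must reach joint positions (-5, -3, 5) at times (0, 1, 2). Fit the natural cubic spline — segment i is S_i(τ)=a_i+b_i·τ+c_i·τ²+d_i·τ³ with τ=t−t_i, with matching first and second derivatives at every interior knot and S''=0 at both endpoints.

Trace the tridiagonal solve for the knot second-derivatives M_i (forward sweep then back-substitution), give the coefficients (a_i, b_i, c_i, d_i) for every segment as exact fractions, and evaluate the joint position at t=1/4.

Δ: Δ0=2, Δ1=8
row 1: diag=4, rhs=36; c'=1/4, d'=9
back: M1=9
M: M0=0, M1=9, M2=0
seg 0: a=-5, c=M0/2=0, d=(M1−M0)/(6·1)=3/2, b=Δ0−h0·(2M0+M1)/6=1/2
seg 1: a=-3, c=M1/2=9/2, d=(M2−M1)/(6·1)=-3/2, b=Δ1−h1·(2M1+M2)/6=5
t_q=1/4 → seg 0, τ=1/4; S=-5+1/2·τ+0·τ²+3/2·τ³=-621/128

  seg 0: a=-5 b=1/2 c=0 d=3/2
  seg 1: a=-3 b=5 c=9/2 d=-3/2
S(1/4) = -621/128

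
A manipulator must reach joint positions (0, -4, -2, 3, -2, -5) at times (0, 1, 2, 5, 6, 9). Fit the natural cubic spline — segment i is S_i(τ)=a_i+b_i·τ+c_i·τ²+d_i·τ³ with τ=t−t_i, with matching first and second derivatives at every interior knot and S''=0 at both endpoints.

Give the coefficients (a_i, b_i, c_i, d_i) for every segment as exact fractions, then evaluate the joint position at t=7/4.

  seg 0: a=0 b=-9101/1665 c=0 d=2441/1665
  seg 1: a=-4 b=-1778/1665 c=2441/555 d=-443/333
  seg 2: a=-2 b=6223/1665 c=226/555 d=-5482/14985
  seg 3: a=3 b=-1231/333 c=-4804/1665 d=878/555
  seg 4: a=-2 b=-7861/1665 c=3098/1665 d=-3098/14985
S(7/4) = -102587/35520

Δ: Δ0=-4, Δ1=2, Δ2=5/3, Δ3=-5, Δ4=-1
row 1: diag=4, rhs=36; c'=1/4, d'=9
row 2: denom=8−1·1/4=31/4; d'=(-2−1·9)/(31/4)=-44/31
row 3: denom=8−3·12/31=212/31; d'=(-40−3·-44/31)/(212/31)=-277/53
row 4: denom=8−1·31/212=1665/212; d'=(24−1·-277/53)/(1665/212)=6196/1665
back: M4=6196/1665
back: M3=-277/53−31/212·6196/1665=-9608/1665
back: M2=-44/31−12/31·-9608/1665=452/555
back: M1=9−1/4·452/555=4882/555
M: M0=0, M1=4882/555, M2=452/555, M3=-9608/1665, M4=6196/1665, M5=0
seg 0: a=0, c=M0/2=0, d=(M1−M0)/(6·1)=2441/1665, b=Δ0−h0·(2M0+M1)/6=-9101/1665
seg 1: a=-4, c=M1/2=2441/555, d=(M2−M1)/(6·1)=-443/333, b=Δ1−h1·(2M1+M2)/6=-1778/1665
seg 2: a=-2, c=M2/2=226/555, d=(M3−M2)/(6·3)=-5482/14985, b=Δ2−h2·(2M2+M3)/6=6223/1665
seg 3: a=3, c=M3/2=-4804/1665, d=(M4−M3)/(6·1)=878/555, b=Δ3−h3·(2M3+M4)/6=-1231/333
seg 4: a=-2, c=M4/2=3098/1665, d=(M5−M4)/(6·3)=-3098/14985, b=Δ4−h4·(2M4+M5)/6=-7861/1665
t_q=7/4 → seg 1, τ=3/4; S=-4+-1778/1665·τ+2441/555·τ²+-443/333·τ³=-102587/35520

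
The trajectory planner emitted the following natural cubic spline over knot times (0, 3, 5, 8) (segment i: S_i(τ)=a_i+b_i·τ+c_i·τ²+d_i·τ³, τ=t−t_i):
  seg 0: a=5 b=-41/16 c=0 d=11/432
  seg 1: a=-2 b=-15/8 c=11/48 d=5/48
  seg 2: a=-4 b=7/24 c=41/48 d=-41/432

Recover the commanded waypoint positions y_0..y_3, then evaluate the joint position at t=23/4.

y_0=5 y_1=-2 y_2=-4 y_3=2
S(23/4) = -3421/1024

y_0 = S_0(0) = a_0 = 5
y_1 = S_1(0) = a_1 = -2
y_2 = S_2(0) = a_2 = -4
y_3 = S_2(3) = 2
t_q=23/4 is in segment 2 (τ=3/4); S_2(τ)=-3421/1024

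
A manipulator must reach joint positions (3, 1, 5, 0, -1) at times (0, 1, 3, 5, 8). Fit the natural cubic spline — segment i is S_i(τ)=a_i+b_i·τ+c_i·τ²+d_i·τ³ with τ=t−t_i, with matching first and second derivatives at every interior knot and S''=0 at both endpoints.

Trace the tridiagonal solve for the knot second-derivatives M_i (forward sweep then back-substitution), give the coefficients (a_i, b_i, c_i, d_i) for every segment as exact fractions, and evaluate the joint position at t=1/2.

Δ: Δ0=-2, Δ1=2, Δ2=-5/2, Δ3=-1/3
row 1: diag=6, rhs=24; c'=1/3, d'=4
row 2: denom=8−2·1/3=22/3; d'=(-27−2·4)/(22/3)=-105/22
row 3: denom=10−2·3/11=104/11; d'=(13−2·-105/22)/(104/11)=31/13
back: M3=31/13
back: M2=-105/22−3/11·31/13=-141/26
back: M1=4−1/3·-141/26=151/26
M: M0=0, M1=151/26, M2=-141/26, M3=31/13, M4=0
seg 0: a=3, c=M0/2=0, d=(M1−M0)/(6·1)=151/156, b=Δ0−h0·(2M0+M1)/6=-463/156
seg 1: a=1, c=M1/2=151/52, d=(M2−M1)/(6·2)=-73/78, b=Δ1−h1·(2M1+M2)/6=-5/78
seg 2: a=5, c=M2/2=-141/52, d=(M3−M2)/(6·2)=203/312, b=Δ2−h2·(2M2+M3)/6=25/78
seg 3: a=0, c=M3/2=31/26, d=(M4−M3)/(6·3)=-31/234, b=Δ3−h3·(2M3+M4)/6=-106/39
t_q=1/2 → seg 0, τ=1/2; S=3+-463/156·τ+0·τ²+151/156·τ³=681/416

  seg 0: a=3 b=-463/156 c=0 d=151/156
  seg 1: a=1 b=-5/78 c=151/52 d=-73/78
  seg 2: a=5 b=25/78 c=-141/52 d=203/312
  seg 3: a=0 b=-106/39 c=31/26 d=-31/234
S(1/2) = 681/416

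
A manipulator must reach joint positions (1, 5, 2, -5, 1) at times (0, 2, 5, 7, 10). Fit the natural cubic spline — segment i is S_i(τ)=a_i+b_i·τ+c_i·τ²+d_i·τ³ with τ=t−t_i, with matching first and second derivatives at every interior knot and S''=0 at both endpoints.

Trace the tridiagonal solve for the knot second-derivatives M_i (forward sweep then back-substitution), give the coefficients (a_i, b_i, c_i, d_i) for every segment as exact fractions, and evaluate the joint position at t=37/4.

  seg 0: a=1 b=70/29 c=0 d=-3/29
  seg 1: a=5 b=34/29 c=-18/29 d=-1/29
  seg 2: a=2 b=-101/29 c=-27/29 d=107/232
  seg 3: a=-5 b=-97/58 c=213/116 d=-71/348
S(37/4) = -13297/7424

Δ: Δ0=2, Δ1=-1, Δ2=-7/2, Δ3=2
row 1: diag=10, rhs=-18; c'=3/10, d'=-9/5
row 2: denom=10−3·3/10=91/10; d'=(-15−3·-9/5)/(91/10)=-96/91
row 3: denom=10−2·20/91=870/91; d'=(33−2·-96/91)/(870/91)=213/58
back: M3=213/58
back: M2=-96/91−20/91·213/58=-54/29
back: M1=-9/5−3/10·-54/29=-36/29
M: M0=0, M1=-36/29, M2=-54/29, M3=213/58, M4=0
seg 0: a=1, c=M0/2=0, d=(M1−M0)/(6·2)=-3/29, b=Δ0−h0·(2M0+M1)/6=70/29
seg 1: a=5, c=M1/2=-18/29, d=(M2−M1)/(6·3)=-1/29, b=Δ1−h1·(2M1+M2)/6=34/29
seg 2: a=2, c=M2/2=-27/29, d=(M3−M2)/(6·2)=107/232, b=Δ2−h2·(2M2+M3)/6=-101/29
seg 3: a=-5, c=M3/2=213/116, d=(M4−M3)/(6·3)=-71/348, b=Δ3−h3·(2M3+M4)/6=-97/58
t_q=37/4 → seg 3, τ=9/4; S=-5+-97/58·τ+213/116·τ²+-71/348·τ³=-13297/7424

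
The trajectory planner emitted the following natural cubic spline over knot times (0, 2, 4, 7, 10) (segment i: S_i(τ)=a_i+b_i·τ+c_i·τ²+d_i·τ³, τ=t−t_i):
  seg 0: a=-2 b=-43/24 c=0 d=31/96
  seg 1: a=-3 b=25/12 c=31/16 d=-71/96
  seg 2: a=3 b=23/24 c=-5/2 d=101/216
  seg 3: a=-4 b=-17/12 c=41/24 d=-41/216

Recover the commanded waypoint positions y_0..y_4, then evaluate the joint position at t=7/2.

y_0=-2 y_1=-3 y_2=3 y_3=-4 y_4=2
S(7/2) = 509/256

y_0 = S_0(0) = a_0 = -2
y_1 = S_1(0) = a_1 = -3
y_2 = S_2(0) = a_2 = 3
y_3 = S_3(0) = a_3 = -4
y_4 = S_3(3) = 2
t_q=7/2 is in segment 1 (τ=3/2); S_1(τ)=509/256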